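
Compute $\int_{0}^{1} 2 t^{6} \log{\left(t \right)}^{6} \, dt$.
$\frac{1440}{823543}$

Begin with the known integral
$$J(a) = \int_{0}^{1} 2 t^{a} \, dt = \frac{2}{a + 1}.$$

Differentiating under the integral sign brings down a factor of $\ln t$:
$$\frac{dJ}{da} = \int_{0}^{1} 2 t^{a} \log{\left(t \right)} \, dt = - \frac{2}{\left(a + 1\right)^{2}}.$$

Repeating $6$ times in total — each differentiation brings down another $\ln t$ — gives
$$\frac{d^{6}J}{da^{6}} = \int_{0}^{1} 2 t^{a} \log{\left(t \right)}^{6} \, dt = \frac{1440}{\left(a + 1\right)^{7}},$$
and the integrand here is exactly the target integrand, so $I = \frac{1440}{\left(a + 1\right)^{7}}$.

Setting $a = 6$:
$$I = \frac{1440}{823543}.$$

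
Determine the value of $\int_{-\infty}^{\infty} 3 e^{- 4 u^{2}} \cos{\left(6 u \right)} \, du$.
$\frac{3 \sqrt{\pi}}{2 e^{\frac{9}{4}}}$

Let $b$ denote the cosine frequency and define $I(b) = \int_{-\infty}^{\infty} 3 e^{- 4 u^{2}} \cos{\left(b u \right)} \, du$.

Differentiating under the integral sign,
$$I'(b) = \int_{-\infty}^{\infty} - 3 u e^{- 4 u^{2}} \sin{\left(b u \right)} \, du.$$

Integrate $\int_{-\infty}^{\infty} u \sin(b u)\, e^{- 4 u^{2}}\, du$ by parts with $w = \sin(b u)$ and $dv = u\, e^{- 4 u^{2}}\, du$, giving $v = - \frac{e^{- 4 u^{2}}}{8}$. The boundary term vanishes and
$$\int_{-\infty}^{\infty} u \sin(b u)\, e^{- 4 u^{2}}\, du = \frac{b}{8} \int_{-\infty}^{\infty} \cos(b u)\, e^{- 4 u^{2}}\, du,$$
so $I'(b) = - \frac{b}{8}\, I(b)$.

This is a separable first-order ODE; solving with the initial condition $I(0) = \int_{-\infty}^{\infty} 3 e^{- 4 u^{2}}\,du = \frac{3 \sqrt{\pi}}{2}$ gives
$$I(b) = \frac{3 \sqrt{\pi} e^{- \frac{b^{2}}{16}}}{2}.$$

Setting $b = 6$:
$$I = \frac{3 \sqrt{\pi}}{2 e^{\frac{9}{4}}}.$$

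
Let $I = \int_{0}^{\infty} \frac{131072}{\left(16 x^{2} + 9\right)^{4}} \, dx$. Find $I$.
$\frac{5120 \pi}{2187}$

Recall the elementary integral
$$J(a) = \int_{0}^{\infty} \frac{2}{a^{2} + x^{2}} \, dx = \frac{\pi}{a}.$$

Differentiating under the integral sign with respect to $a$,
$$\frac{dJ}{da} = \int_{0}^{\infty} - \frac{4 a}{\left(a^{2} + x^{2}\right)^{2}} \, dx = - \frac{\pi}{a^{2}},$$
so $\int_{0}^{\infty} \frac{2}{\left(a^{2} + x^{2}\right)^{2}} \, dx = \frac{\pi}{2 a^{3}}$.

Repeating — each differentiation of $1/(x^2+a^2)^j$ produces $-2ja/(x^2+a^2)^{j+1}$ — and dividing through by $-2ja$ at each step yields, after $3$ differentiations in total,
$$\int_{0}^{\infty} \frac{2}{\left(a^{2} + x^{2}\right)^{4}} \, dx = \frac{5 \pi}{16 a^{7}}.$$

Setting $a = \frac{3}{4}$:
$$I = \frac{5120 \pi}{2187}.$$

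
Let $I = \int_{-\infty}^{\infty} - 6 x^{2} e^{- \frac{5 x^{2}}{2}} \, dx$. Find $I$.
$- \frac{6 \sqrt{10} \sqrt{\pi}}{25}$

Begin with the known integral
$$J(a) = \int_{-\infty}^{\infty} - 6 e^{- a x^{2}} \, dx = - \frac{6 \sqrt{\pi}}{\sqrt{a}}.$$

Differentiating under the integral sign brings down a factor of $(-x^2)$:
$$\frac{dJ}{da} = \int_{-\infty}^{\infty} 6 x^{2} e^{- a x^{2}} \, dx = \frac{3 \sqrt{\pi}}{a^{\frac{3}{2}}}.$$

The integral on the left is $-I$, so $I = - \frac{3 \sqrt{\pi}}{a^{\frac{3}{2}}}$.

Setting $a = \frac{5}{2}$:
$$I = - \frac{6 \sqrt{10} \sqrt{\pi}}{25}.$$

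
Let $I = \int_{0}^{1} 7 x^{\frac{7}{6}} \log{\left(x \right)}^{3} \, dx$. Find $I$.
$- \frac{54432}{28561}$

Begin with the known integral
$$J(a) = \int_{0}^{1} 7 x^{a} \, dx = \frac{7}{a + 1}.$$

Differentiating under the integral sign brings down a factor of $\ln x$:
$$\frac{dJ}{da} = \int_{0}^{1} 7 x^{a} \log{\left(x \right)} \, dx = - \frac{7}{\left(a + 1\right)^{2}}.$$

Repeating $3$ times in total — each differentiation brings down another $\ln x$ — gives
$$\frac{d^{3}J}{da^{3}} = \int_{0}^{1} 7 x^{a} \log{\left(x \right)}^{3} \, dx = - \frac{42}{\left(a + 1\right)^{4}},$$
and the integrand here is exactly the target integrand, so $I = - \frac{42}{\left(a + 1\right)^{4}}$.

Setting $a = \frac{7}{6}$:
$$I = - \frac{54432}{28561}.$$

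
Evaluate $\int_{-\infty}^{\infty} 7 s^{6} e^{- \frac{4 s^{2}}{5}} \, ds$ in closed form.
$\frac{13125 \sqrt{5} \sqrt{\pi}}{1024}$

Begin with the known integral
$$J(a) = \int_{-\infty}^{\infty} 7 e^{- a s^{2}} \, ds = \frac{7 \sqrt{\pi}}{\sqrt{a}}.$$

Differentiating under the integral sign brings down a factor of $(-s^2)$:
$$\frac{dJ}{da} = \int_{-\infty}^{\infty} - 7 s^{2} e^{- a s^{2}} \, ds = - \frac{7 \sqrt{\pi}}{2 a^{\frac{3}{2}}}.$$

Repeating $3$ times in total — each differentiation brings down another $(-s^2)$ — gives
$$\frac{d^{3}J}{da^{3}} = \int_{-\infty}^{\infty} - 7 s^{6} e^{- a s^{2}} \, ds = - \frac{105 \sqrt{\pi}}{8 a^{\frac{7}{2}}},$$
and the integrand here is $(-1)^{3}$ times the target integrand, so $I = (-1)^{3}\,\frac{d^{3}J}{da^{3}} = \frac{105 \sqrt{\pi}}{8 a^{\frac{7}{2}}}$.

Setting $a = \frac{4}{5}$:
$$I = \frac{13125 \sqrt{5} \sqrt{\pi}}{1024}.$$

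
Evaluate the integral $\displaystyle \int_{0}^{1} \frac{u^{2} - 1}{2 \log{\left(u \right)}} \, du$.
$\frac{\log{\left(3 \right)}}{2}$

Replace the exponent $2$ by a parameter $a$: let $I(a) = \int_{0}^{1} \frac{u^{a} - 1}{2 \log{\left(u \right)}} \, du$.

Since $\dfrac{\partial}{\partial a}\,u^{a} = u^{a} \ln u$, the $\ln u$ in the denominator cancels and
$$\frac{dI}{da} = \int_{0}^{1} \frac{1}{2} u^{a} \, du = \frac{1}{2} \left[\frac{u^{a+1}}{a+1}\right]_0^1 = \frac{1}{2 \left(a + 1\right)}.$$

Integrating with respect to $a$ gives $I(a) = \frac{\log{\left(a + 1 \right)}}{2} + C$.

At $a = 0$ the integrand is identically $0$, so $I(0) = 0$. The closed form gives $0$, hence $C = 0$.

Setting $a = 2$:
$$I = \frac{\log{\left(3 \right)}}{2}.$$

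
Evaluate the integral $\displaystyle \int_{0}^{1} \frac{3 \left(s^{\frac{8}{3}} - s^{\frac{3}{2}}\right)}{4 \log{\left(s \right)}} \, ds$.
$\log{\left(\frac{\sqrt[4]{15} \cdot 22^{\frac{3}{4}}}{15} \right)}$

Consider the one-parameter family: let $I(a) = \int_{0}^{1} \frac{3 \left(s^{\frac{8}{3}} - s^{a}\right)}{4 \log{\left(s \right)}} \, ds$.

Since $\dfrac{\partial}{\partial a}\,s^{a} = s^{a} \ln s$, the $\ln s$ in the denominator cancels and
$$\frac{dI}{da} = \int_{0}^{1} - \frac{3}{4} s^{a} \, ds = - \frac{3}{4} \left[\frac{s^{a+1}}{a+1}\right]_0^1 = - \frac{3}{4 a + 4}.$$

Integrating with respect to $a$ gives $I(a) = - \frac{3 \log{\left(a + 1 \right)}}{4} - \frac{3 \log{\left(3 \right)}}{4} + \frac{3 \log{\left(11 \right)}}{4} + C$.

At $a = \frac{8}{3}$ the integrand is identically $0$, so $I(\frac{8}{3}) = 0$. The closed form gives $0$, hence $C = 0$.

Setting $a = \frac{3}{2}$:
$$I = \log{\left(\frac{\sqrt[4]{15} \cdot 22^{\frac{3}{4}}}{15} \right)}.$$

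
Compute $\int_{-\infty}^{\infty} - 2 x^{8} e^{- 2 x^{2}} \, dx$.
$- \frac{105 \sqrt{2} \sqrt{\pi}}{256}$

Start from the elementary integral
$$J(a) = \int_{-\infty}^{\infty} - 2 e^{- a x^{2}} \, dx = - \frac{2 \sqrt{\pi}}{\sqrt{a}}.$$

Differentiating under the integral sign brings down a factor of $(-x^2)$:
$$\frac{dJ}{da} = \int_{-\infty}^{\infty} 2 x^{2} e^{- a x^{2}} \, dx = \frac{\sqrt{\pi}}{a^{\frac{3}{2}}}.$$

Repeating $4$ times in total — each differentiation brings down another $(-x^2)$ — gives
$$\frac{d^{4}J}{da^{4}} = \int_{-\infty}^{\infty} - 2 x^{8} e^{- a x^{2}} \, dx = - \frac{105 \sqrt{\pi}}{8 a^{\frac{9}{2}}},$$
and the integrand here is exactly the target integrand, so $I = - \frac{105 \sqrt{\pi}}{8 a^{\frac{9}{2}}}$.

Setting $a = 2$:
$$I = - \frac{105 \sqrt{2} \sqrt{\pi}}{256}.$$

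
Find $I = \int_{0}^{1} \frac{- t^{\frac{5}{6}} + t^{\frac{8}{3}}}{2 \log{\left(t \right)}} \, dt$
$\frac{\log{\left(2 \right)}}{2}$

Introduce a parameter $a$ in the exponent: let $I(a) = \int_{0}^{1} \frac{t^{\frac{8}{3}} - t^{a}}{2 \log{\left(t \right)}} \, dt$.

Since $\dfrac{\partial}{\partial a}\,t^{a} = t^{a} \ln t$, the $\ln t$ in the denominator cancels and
$$\frac{dI}{da} = \int_{0}^{1} - \frac{1}{2} t^{a} \, dt = - \frac{1}{2} \left[\frac{t^{a+1}}{a+1}\right]_0^1 = - \frac{1}{2 a + 2}.$$

Integrating with respect to $a$ gives $I(a) = - \frac{\log{\left(a + 1 \right)}}{2} - \frac{\log{\left(3 \right)}}{2} + \frac{\log{\left(11 \right)}}{2} + C$.

At $a = \frac{8}{3}$ the integrand is identically $0$, so $I(\frac{8}{3}) = 0$. The closed form gives $0$, hence $C = 0$.

Setting $a = \frac{5}{6}$:
$$I = \frac{\log{\left(2 \right)}}{2}.$$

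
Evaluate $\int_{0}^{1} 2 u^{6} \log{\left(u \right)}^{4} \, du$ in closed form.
$\frac{48}{16807}$

Consider the simpler parametrised integral
$$J(a) = \int_{0}^{1} 2 u^{a} \, du = \frac{2}{a + 1}.$$

Differentiating under the integral sign brings down a factor of $\ln u$:
$$\frac{dJ}{da} = \int_{0}^{1} 2 u^{a} \log{\left(u \right)} \, du = - \frac{2}{\left(a + 1\right)^{2}}.$$

Repeating $4$ times in total — each differentiation brings down another $\ln u$ — gives
$$\frac{d^{4}J}{da^{4}} = \int_{0}^{1} 2 u^{a} \log{\left(u \right)}^{4} \, du = \frac{48}{\left(a + 1\right)^{5}},$$
and the integrand here is exactly the target integrand, so $I = \frac{48}{\left(a + 1\right)^{5}}$.

Setting $a = 6$:
$$I = \frac{48}{16807}.$$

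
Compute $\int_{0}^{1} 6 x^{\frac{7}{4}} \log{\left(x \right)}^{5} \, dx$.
$- \frac{2949120}{1771561}$

Consider the simpler parametrised integral
$$J(a) = \int_{0}^{1} 6 x^{a} \, dx = \frac{6}{a + 1}.$$

Differentiating under the integral sign brings down a factor of $\ln x$:
$$\frac{dJ}{da} = \int_{0}^{1} 6 x^{a} \log{\left(x \right)} \, dx = - \frac{6}{\left(a + 1\right)^{2}}.$$

Repeating $5$ times in total — each differentiation brings down another $\ln x$ — gives
$$\frac{d^{5}J}{da^{5}} = \int_{0}^{1} 6 x^{a} \log{\left(x \right)}^{5} \, dx = - \frac{720}{\left(a + 1\right)^{6}},$$
and the integrand here is exactly the target integrand, so $I = - \frac{720}{\left(a + 1\right)^{6}}$.

Setting $a = \frac{7}{4}$:
$$I = - \frac{2949120}{1771561}.$$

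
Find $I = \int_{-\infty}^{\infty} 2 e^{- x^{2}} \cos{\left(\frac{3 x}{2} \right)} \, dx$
$\frac{2 \sqrt{\pi}}{e^{\frac{9}{16}}}$

Treat the cosine frequency as a parameter and define $I(b) = \int_{-\infty}^{\infty} 2 e^{- x^{2}} \cos{\left(b x \right)} \, dx$.

Differentiating under the integral sign,
$$I'(b) = \int_{-\infty}^{\infty} - 2 x e^{- x^{2}} \sin{\left(b x \right)} \, dx.$$

Integrate $\int_{-\infty}^{\infty} x \sin(b x)\, e^{- x^{2}}\, dx$ by parts with $u = \sin(b x)$ and $dv = x\, e^{- x^{2}}\, dx$, giving $v = - \frac{e^{- x^{2}}}{2}$. The boundary term vanishes and
$$\int_{-\infty}^{\infty} x \sin(b x)\, e^{- x^{2}}\, dx = \frac{b}{2} \int_{-\infty}^{\infty} \cos(b x)\, e^{- x^{2}}\, dx,$$
so $I'(b) = - \frac{b}{2}\, I(b)$.

This is a separable first-order ODE; solving with the initial condition $I(0) = \int_{-\infty}^{\infty} 2 e^{- x^{2}}\,dx = 2 \sqrt{\pi}$ gives
$$I(b) = 2 \sqrt{\pi} e^{- \frac{b^{2}}{4}}.$$

Setting $b = \frac{3}{2}$:
$$I = \frac{2 \sqrt{\pi}}{e^{\frac{9}{16}}}.$$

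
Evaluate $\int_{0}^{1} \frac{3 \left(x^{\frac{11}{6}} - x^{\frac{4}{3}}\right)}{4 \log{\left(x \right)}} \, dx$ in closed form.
$\log{\left(\frac{\sqrt[4]{14} \cdot 17^{\frac{3}{4}}}{14} \right)}$

Introduce a parameter $a$ in the exponent: let $I(a) = \int_{0}^{1} \frac{3 \left(x^{\frac{11}{6}} - x^{a}\right)}{4 \log{\left(x \right)}} \, dx$.

Since $\dfrac{\partial}{\partial a}\,x^{a} = x^{a} \ln x$, the $\ln x$ in the denominator cancels and
$$\frac{dI}{da} = \int_{0}^{1} - \frac{3}{4} x^{a} \, dx = - \frac{3}{4} \left[\frac{x^{a+1}}{a+1}\right]_0^1 = - \frac{3}{4 a + 4}.$$

Integrating with respect to $a$ gives $I(a) = - \frac{3 \log{\left(a + 1 \right)}}{4} - \frac{3 \log{\left(6 \right)}}{4} + \frac{3 \log{\left(17 \right)}}{4} + C$.

At $a = \frac{11}{6}$ the integrand is identically $0$, so $I(\frac{11}{6}) = 0$. The closed form gives $0$, hence $C = 0$.

Setting $a = \frac{4}{3}$:
$$I = \log{\left(\frac{\sqrt[4]{14} \cdot 17^{\frac{3}{4}}}{14} \right)}.$$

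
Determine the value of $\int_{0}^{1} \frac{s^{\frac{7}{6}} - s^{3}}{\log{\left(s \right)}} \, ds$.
$- \log{\left(24 \right)} + \log{\left(13 \right)}$

Consider the one-parameter family: let $I(a) = \int_{0}^{1} \frac{s^{\frac{7}{6}} - s^{a}}{\log{\left(s \right)}} \, ds$.

Since $\dfrac{\partial}{\partial a}\,s^{a} = s^{a} \ln s$, the $\ln s$ in the denominator cancels and
$$\frac{dI}{da} = \int_{0}^{1} -1 s^{a} \, ds = -1 \left[\frac{s^{a+1}}{a+1}\right]_0^1 = - \frac{1}{a + 1}.$$

Integrating with respect to $a$ gives $I(a) = - \log{\left(\frac{6 a}{13} + \frac{6}{13} \right)} + C$.

At $a = \frac{7}{6}$ the integrand is identically $0$, so $I(\frac{7}{6}) = 0$. The closed form gives $0$, hence $C = 0$.

Setting $a = 3$:
$$I = - \log{\left(24 \right)} + \log{\left(13 \right)}.$$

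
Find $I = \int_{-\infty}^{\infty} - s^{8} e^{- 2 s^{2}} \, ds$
$- \frac{105 \sqrt{2} \sqrt{\pi}}{512}$

Start from the elementary integral
$$J(a) = \int_{-\infty}^{\infty} - e^{- a s^{2}} \, ds = - \frac{\sqrt{\pi}}{\sqrt{a}}.$$

Differentiating under the integral sign brings down a factor of $(-s^2)$:
$$\frac{dJ}{da} = \int_{-\infty}^{\infty} s^{2} e^{- a s^{2}} \, ds = \frac{\sqrt{\pi}}{2 a^{\frac{3}{2}}}.$$

Repeating $4$ times in total — each differentiation brings down another $(-s^2)$ — gives
$$\frac{d^{4}J}{da^{4}} = \int_{-\infty}^{\infty} - s^{8} e^{- a s^{2}} \, ds = - \frac{105 \sqrt{\pi}}{16 a^{\frac{9}{2}}},$$
and the integrand here is exactly the target integrand, so $I = - \frac{105 \sqrt{\pi}}{16 a^{\frac{9}{2}}}$.

Setting $a = 2$:
$$I = - \frac{105 \sqrt{2} \sqrt{\pi}}{512}.$$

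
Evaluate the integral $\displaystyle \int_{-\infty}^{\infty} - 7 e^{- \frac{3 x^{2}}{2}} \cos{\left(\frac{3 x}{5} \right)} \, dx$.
$- \frac{7 \sqrt{6} \sqrt{\pi}}{3 e^{\frac{3}{50}}}$

Let $b$ denote the cosine frequency and define $I(b) = \int_{-\infty}^{\infty} - 7 e^{- \frac{3 x^{2}}{2}} \cos{\left(b x \right)} \, dx$.

Differentiating under the integral sign,
$$I'(b) = \int_{-\infty}^{\infty} 7 x e^{- \frac{3 x^{2}}{2}} \sin{\left(b x \right)} \, dx.$$

Integrate $\int_{-\infty}^{\infty} x \sin(b x)\, e^{- \frac{3 x^{2}}{2}}\, dx$ by parts with $u = \sin(b x)$ and $dv = x\, e^{- \frac{3 x^{2}}{2}}\, dx$, giving $v = - \frac{e^{- \frac{3 x^{2}}{2}}}{3}$. The boundary term vanishes and
$$\int_{-\infty}^{\infty} x \sin(b x)\, e^{- \frac{3 x^{2}}{2}}\, dx = \frac{b}{3} \int_{-\infty}^{\infty} \cos(b x)\, e^{- \frac{3 x^{2}}{2}}\, dx,$$
so $I'(b) = - \frac{b}{3}\, I(b)$.

This is a separable first-order ODE; solving with the initial condition $I(0) = \int_{-\infty}^{\infty} - 7 e^{- \frac{3 x^{2}}{2}}\,dx = - \frac{7 \sqrt{6} \sqrt{\pi}}{3}$ gives
$$I(b) = - \frac{7 \sqrt{6} \sqrt{\pi} e^{- \frac{b^{2}}{6}}}{3}.$$

Setting $b = \frac{3}{5}$:
$$I = - \frac{7 \sqrt{6} \sqrt{\pi}}{3 e^{\frac{3}{50}}}.$$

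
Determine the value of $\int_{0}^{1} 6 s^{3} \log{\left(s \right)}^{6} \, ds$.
$\frac{135}{512}$

Start from the elementary integral
$$J(a) = \int_{0}^{1} 6 s^{a} \, ds = \frac{6}{a + 1}.$$

Differentiating under the integral sign brings down a factor of $\ln s$:
$$\frac{dJ}{da} = \int_{0}^{1} 6 s^{a} \log{\left(s \right)} \, ds = - \frac{6}{\left(a + 1\right)^{2}}.$$

Repeating $6$ times in total — each differentiation brings down another $\ln s$ — gives
$$\frac{d^{6}J}{da^{6}} = \int_{0}^{1} 6 s^{a} \log{\left(s \right)}^{6} \, ds = \frac{4320}{\left(a + 1\right)^{7}},$$
and the integrand here is exactly the target integrand, so $I = \frac{4320}{\left(a + 1\right)^{7}}$.

Setting $a = 3$:
$$I = \frac{135}{512}.$$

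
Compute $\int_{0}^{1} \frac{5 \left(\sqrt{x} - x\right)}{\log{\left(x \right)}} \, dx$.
$\log{\left(\frac{243}{1024} \right)}$

Consider the one-parameter family: let $I(a) = \int_{0}^{1} \frac{5 \left(- x + x^{a}\right)}{\log{\left(x \right)}} \, dx$.

Since $\dfrac{\partial}{\partial a}\,x^{a} = x^{a} \ln x$, the $\ln x$ in the denominator cancels and
$$\frac{dI}{da} = \int_{0}^{1} 5 x^{a} \, dx = 5 \left[\frac{x^{a+1}}{a+1}\right]_0^1 = \frac{5}{a + 1}.$$

Integrating with respect to $a$ gives $I(a) = \log{\left(\frac{\left(a + 1\right)^{5}}{32} \right)} + C$.

At $a = 1$ the integrand is identically $0$, so $I(1) = 0$. The closed form gives $0$, hence $C = 0$.

Setting $a = \frac{1}{2}$:
$$I = \log{\left(\frac{243}{1024} \right)}.$$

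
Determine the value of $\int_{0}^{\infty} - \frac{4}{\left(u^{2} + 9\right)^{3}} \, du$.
$- \frac{\pi}{324}$

Begin with the known result
$$J(a) = \int_{0}^{\infty} - \frac{4}{a^{2} + u^{2}} \, du = - \frac{2 \pi}{a}.$$

Differentiating under the integral sign with respect to $a$,
$$\frac{dJ}{da} = \int_{0}^{\infty} \frac{8 a}{\left(a^{2} + u^{2}\right)^{2}} \, du = \frac{2 \pi}{a^{2}},$$
so $\int_{0}^{\infty} - \frac{4}{\left(a^{2} + u^{2}\right)^{2}} \, du = - \frac{\pi}{a^{3}}$.

Repeating — each differentiation of $1/(u^2+a^2)^j$ produces $-2ja/(u^2+a^2)^{j+1}$ — and dividing through by $-2ja$ at each step yields, after $2$ differentiations in total,
$$\int_{0}^{\infty} - \frac{4}{\left(a^{2} + u^{2}\right)^{3}} \, du = - \frac{3 \pi}{4 a^{5}}.$$

Setting $a = 3$:
$$I = - \frac{\pi}{324}.$$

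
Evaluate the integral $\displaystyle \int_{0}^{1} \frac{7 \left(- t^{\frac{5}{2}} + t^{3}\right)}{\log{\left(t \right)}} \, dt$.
$- \log{\left(\frac{823543}{2097152} \right)}$

Introduce a parameter $a$ in the exponent: let $I(a) = \int_{0}^{1} \frac{7 \left(t^{3} - t^{a}\right)}{\log{\left(t \right)}} \, dt$.

Since $\dfrac{\partial}{\partial a}\,t^{a} = t^{a} \ln t$, the $\ln t$ in the denominator cancels and
$$\frac{dI}{da} = \int_{0}^{1} -7 t^{a} \, dt = -7 \left[\frac{t^{a+1}}{a+1}\right]_0^1 = - \frac{7}{a + 1}.$$

Integrating with respect to $a$ gives $I(a) = - \log{\left(\frac{\left(a + 1\right)^{7}}{16384} \right)} + C$.

At $a = 3$ the integrand is identically $0$, so $I(3) = 0$. The closed form gives $0$, hence $C = 0$.

Setting $a = \frac{5}{2}$:
$$I = - \log{\left(\frac{823543}{2097152} \right)}.$$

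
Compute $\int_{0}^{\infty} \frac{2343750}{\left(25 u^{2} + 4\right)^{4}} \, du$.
$\frac{1171875 \pi}{2048}$

Recall the elementary integral
$$J(a) = \int_{0}^{\infty} \frac{6}{a^{2} + u^{2}} \, du = \frac{3 \pi}{a}.$$

Differentiating under the integral sign with respect to $a$,
$$\frac{dJ}{da} = \int_{0}^{\infty} - \frac{12 a}{\left(a^{2} + u^{2}\right)^{2}} \, du = - \frac{3 \pi}{a^{2}},$$
so $\int_{0}^{\infty} \frac{6}{\left(a^{2} + u^{2}\right)^{2}} \, du = \frac{3 \pi}{2 a^{3}}$.

Repeating — each differentiation of $1/(u^2+a^2)^j$ produces $-2ja/(u^2+a^2)^{j+1}$ — and dividing through by $-2ja$ at each step yields, after $3$ differentiations in total,
$$\int_{0}^{\infty} \frac{6}{\left(a^{2} + u^{2}\right)^{4}} \, du = \frac{15 \pi}{16 a^{7}}.$$

Setting $a = \frac{2}{5}$:
$$I = \frac{1171875 \pi}{2048}.$$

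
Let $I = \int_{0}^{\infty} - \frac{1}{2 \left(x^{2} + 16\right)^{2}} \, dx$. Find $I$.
$- \frac{\pi}{512}$

Start from the standard arctangent integral
$$J(a) = \int_{0}^{\infty} - \frac{1}{2 \left(a^{2} + x^{2}\right)} \, dx = - \frac{\pi}{4 a}.$$

Differentiating under the integral sign with respect to $a$,
$$\frac{dJ}{da} = \int_{0}^{\infty} \frac{a}{\left(a^{2} + x^{2}\right)^{2}} \, dx = \frac{\pi}{4 a^{2}},$$
so $\int_{0}^{\infty} - \frac{1}{2 \left(a^{2} + x^{2}\right)^{2}} \, dx = - \frac{\pi}{8 a^{3}}$.

Setting $a = 4$:
$$I = - \frac{\pi}{512}.$$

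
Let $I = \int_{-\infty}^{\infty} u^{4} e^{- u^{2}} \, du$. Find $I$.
$\frac{3 \sqrt{\pi}}{4}$

Begin with the known integral
$$J(a) = \int_{-\infty}^{\infty} e^{- a u^{2}} \, du = \frac{\sqrt{\pi}}{\sqrt{a}}.$$

Differentiating under the integral sign brings down a factor of $(-u^2)$:
$$\frac{dJ}{da} = \int_{-\infty}^{\infty} - u^{2} e^{- a u^{2}} \, du = - \frac{\sqrt{\pi}}{2 a^{\frac{3}{2}}}.$$

Repeating twice in total — each differentiation brings down another $(-u^2)$ — gives
$$\frac{d^{2}J}{da^{2}} = \int_{-\infty}^{\infty} u^{4} e^{- a u^{2}} \, du = \frac{3 \sqrt{\pi}}{4 a^{\frac{5}{2}}},$$
and the integrand here is exactly the target integrand, so $I = \frac{3 \sqrt{\pi}}{4 a^{\frac{5}{2}}}$.

Setting $a = 1$:
$$I = \frac{3 \sqrt{\pi}}{4}.$$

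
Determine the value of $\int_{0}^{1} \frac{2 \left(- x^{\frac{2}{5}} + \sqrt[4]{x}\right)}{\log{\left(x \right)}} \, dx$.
$\log{\left(\frac{625}{784} \right)}$

Replace the exponent $\frac{1}{4}$ by a parameter $a$: let $I(a) = \int_{0}^{1} \frac{2 \left(- x^{\frac{2}{5}} + x^{a}\right)}{\log{\left(x \right)}} \, dx$.

Since $\dfrac{\partial}{\partial a}\,x^{a} = x^{a} \ln x$, the $\ln x$ in the denominator cancels and
$$\frac{dI}{da} = \int_{0}^{1} 2 x^{a} \, dx = 2 \left[\frac{x^{a+1}}{a+1}\right]_0^1 = \frac{2}{a + 1}.$$

Integrating with respect to $a$ gives $I(a) = \log{\left(\frac{25 \left(a + 1\right)^{2}}{49} \right)} + C$.

At $a = \frac{2}{5}$ the integrand is identically $0$, so $I(\frac{2}{5}) = 0$. The closed form gives $0$, hence $C = 0$.

Setting $a = \frac{1}{4}$:
$$I = \log{\left(\frac{625}{784} \right)}.$$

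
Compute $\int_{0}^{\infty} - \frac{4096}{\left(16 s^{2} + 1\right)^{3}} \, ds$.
$- 192 \pi$

Start from the standard arctangent integral
$$J(a) = \int_{0}^{\infty} - \frac{1}{a^{2} + s^{2}} \, ds = - \frac{\pi}{2 a}.$$

Differentiating under the integral sign with respect to $a$,
$$\frac{dJ}{da} = \int_{0}^{\infty} \frac{2 a}{\left(a^{2} + s^{2}\right)^{2}} \, ds = \frac{\pi}{2 a^{2}},$$
so $\int_{0}^{\infty} - \frac{1}{\left(a^{2} + s^{2}\right)^{2}} \, ds = - \frac{\pi}{4 a^{3}}$.

Repeating — each differentiation of $1/(s^2+a^2)^j$ produces $-2ja/(s^2+a^2)^{j+1}$ — and dividing through by $-2ja$ at each step yields, after $2$ differentiations in total,
$$\int_{0}^{\infty} - \frac{1}{\left(a^{2} + s^{2}\right)^{3}} \, ds = - \frac{3 \pi}{16 a^{5}}.$$

Setting $a = \frac{1}{4}$:
$$I = - 192 \pi.$$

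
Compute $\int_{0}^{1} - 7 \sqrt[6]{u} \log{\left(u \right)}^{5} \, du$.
$\frac{5598720}{16807}$

Consider the simpler parametrised integral
$$J(a) = \int_{0}^{1} - 7 u^{a} \, du = - \frac{7}{a + 1}.$$

Differentiating under the integral sign brings down a factor of $\ln u$:
$$\frac{dJ}{da} = \int_{0}^{1} - 7 u^{a} \log{\left(u \right)} \, du = \frac{7}{\left(a + 1\right)^{2}}.$$

Repeating $5$ times in total — each differentiation brings down another $\ln u$ — gives
$$\frac{d^{5}J}{da^{5}} = \int_{0}^{1} - 7 u^{a} \log{\left(u \right)}^{5} \, du = \frac{840}{\left(a + 1\right)^{6}},$$
and the integrand here is exactly the target integrand, so $I = \frac{840}{\left(a + 1\right)^{6}}$.

Setting $a = \frac{1}{6}$:
$$I = \frac{5598720}{16807}.$$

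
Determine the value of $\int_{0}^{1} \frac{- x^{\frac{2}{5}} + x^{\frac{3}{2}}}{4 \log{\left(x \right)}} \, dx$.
$- \frac{\log{\left(14 \right)}}{4} + \frac{\log{\left(5 \right)}}{2}$

Replace the exponent $\frac{2}{5}$ by a parameter $a$: let $I(a) = \int_{0}^{1} \frac{x^{\frac{3}{2}} - x^{a}}{4 \log{\left(x \right)}} \, dx$.

Since $\dfrac{\partial}{\partial a}\,x^{a} = x^{a} \ln x$, the $\ln x$ in the denominator cancels and
$$\frac{dI}{da} = \int_{0}^{1} - \frac{1}{4} x^{a} \, dx = - \frac{1}{4} \left[\frac{x^{a+1}}{a+1}\right]_0^1 = - \frac{1}{4 a + 4}.$$

Integrating with respect to $a$ gives $I(a) = - \frac{\log{\left(a + 1 \right)}}{4} - \frac{\log{\left(2 \right)}}{4} + \frac{\log{\left(5 \right)}}{4} + C$.

At $a = \frac{3}{2}$ the integrand is identically $0$, so $I(\frac{3}{2}) = 0$. The closed form gives $0$, hence $C = 0$.

Setting $a = \frac{2}{5}$:
$$I = - \frac{\log{\left(14 \right)}}{4} + \frac{\log{\left(5 \right)}}{2}.$$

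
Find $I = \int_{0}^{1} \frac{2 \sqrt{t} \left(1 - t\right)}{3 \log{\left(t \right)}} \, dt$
$- \frac{2 \log{\left(5 \right)}}{3} + \frac{2 \log{\left(3 \right)}}{3}$

Introduce a parameter $a$ in the exponent: let $I(a) = \int_{0}^{1} \frac{2 \left(- t^{\frac{3}{2}} + t^{a}\right)}{3 \log{\left(t \right)}} \, dt$.

Since $\dfrac{\partial}{\partial a}\,t^{a} = t^{a} \ln t$, the $\ln t$ in the denominator cancels and
$$\frac{dI}{da} = \int_{0}^{1} \frac{2}{3} t^{a} \, dt = \frac{2}{3} \left[\frac{t^{a+1}}{a+1}\right]_0^1 = \frac{2}{3 \left(a + 1\right)}.$$

Integrating with respect to $a$ gives $I(a) = \log{\left(\frac{2^{\frac{2}{3}} \sqrt[3]{5} \left(a + 1\right)^{\frac{2}{3}}}{5} \right)} + C$.

At $a = \frac{3}{2}$ the integrand is identically $0$, so $I(\frac{3}{2}) = 0$. The closed form gives $0$, hence $C = 0$.

Setting $a = \frac{1}{2}$:
$$I = - \frac{2 \log{\left(5 \right)}}{3} + \frac{2 \log{\left(3 \right)}}{3}.$$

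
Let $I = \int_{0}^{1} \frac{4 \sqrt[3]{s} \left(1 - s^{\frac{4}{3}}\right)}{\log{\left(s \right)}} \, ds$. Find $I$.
$- \log{\left(16 \right)}$

Replace the exponent $\frac{5}{3}$ by a parameter $a$: let $I(a) = \int_{0}^{1} \frac{4 \left(\sqrt[3]{s} - s^{a}\right)}{\log{\left(s \right)}} \, ds$.

Since $\dfrac{\partial}{\partial a}\,s^{a} = s^{a} \ln s$, the $\ln s$ in the denominator cancels and
$$\frac{dI}{da} = \int_{0}^{1} -4 s^{a} \, ds = -4 \left[\frac{s^{a+1}}{a+1}\right]_0^1 = - \frac{4}{a + 1}.$$

Integrating with respect to $a$ gives $I(a) = - \log{\left(\frac{81 \left(a + 1\right)^{4}}{256} \right)} + C$.

At $a = \frac{1}{3}$ the integrand is identically $0$, so $I(\frac{1}{3}) = 0$. The closed form gives $0$, hence $C = 0$.

Setting $a = \frac{5}{3}$:
$$I = - \log{\left(16 \right)}.$$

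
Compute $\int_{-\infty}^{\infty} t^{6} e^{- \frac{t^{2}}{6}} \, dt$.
$405 \sqrt{6} \sqrt{\pi}$

Consider the simpler parametrised integral
$$J(a) = \int_{-\infty}^{\infty} e^{- a t^{2}} \, dt = \frac{\sqrt{\pi}}{\sqrt{a}}.$$

Differentiating under the integral sign brings down a factor of $(-t^2)$:
$$\frac{dJ}{da} = \int_{-\infty}^{\infty} - t^{2} e^{- a t^{2}} \, dt = - \frac{\sqrt{\pi}}{2 a^{\frac{3}{2}}}.$$

Repeating $3$ times in total — each differentiation brings down another $(-t^2)$ — gives
$$\frac{d^{3}J}{da^{3}} = \int_{-\infty}^{\infty} - t^{6} e^{- a t^{2}} \, dt = - \frac{15 \sqrt{\pi}}{8 a^{\frac{7}{2}}},$$
and the integrand here is $(-1)^{3}$ times the target integrand, so $I = (-1)^{3}\,\frac{d^{3}J}{da^{3}} = \frac{15 \sqrt{\pi}}{8 a^{\frac{7}{2}}}$.

Setting $a = \frac{1}{6}$:
$$I = 405 \sqrt{6} \sqrt{\pi}.$$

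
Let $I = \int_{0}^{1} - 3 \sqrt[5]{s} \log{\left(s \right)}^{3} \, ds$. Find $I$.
$\frac{625}{72}$

Begin with the known integral
$$J(a) = \int_{0}^{1} - 3 s^{a} \, ds = - \frac{3}{a + 1}.$$

Differentiating under the integral sign brings down a factor of $\ln s$:
$$\frac{dJ}{da} = \int_{0}^{1} - 3 s^{a} \log{\left(s \right)} \, ds = \frac{3}{\left(a + 1\right)^{2}}.$$

Repeating $3$ times in total — each differentiation brings down another $\ln s$ — gives
$$\frac{d^{3}J}{da^{3}} = \int_{0}^{1} - 3 s^{a} \log{\left(s \right)}^{3} \, ds = \frac{18}{\left(a + 1\right)^{4}},$$
and the integrand here is exactly the target integrand, so $I = \frac{18}{\left(a + 1\right)^{4}}$.

Setting $a = \frac{1}{5}$:
$$I = \frac{625}{72}.$$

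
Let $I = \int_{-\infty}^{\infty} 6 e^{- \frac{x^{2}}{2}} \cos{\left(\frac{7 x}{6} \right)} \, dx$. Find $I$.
$\frac{6 \sqrt{2} \sqrt{\pi}}{e^{\frac{49}{72}}}$

Treat the cosine frequency as a parameter and define $I(b) = \int_{-\infty}^{\infty} 6 e^{- \frac{x^{2}}{2}} \cos{\left(b x \right)} \, dx$.

Differentiating under the integral sign,
$$I'(b) = \int_{-\infty}^{\infty} - 6 x e^{- \frac{x^{2}}{2}} \sin{\left(b x \right)} \, dx.$$

Integrate $\int_{-\infty}^{\infty} x \sin(b x)\, e^{- \frac{x^{2}}{2}}\, dx$ by parts with $u = \sin(b x)$ and $dv = x\, e^{- \frac{x^{2}}{2}}\, dx$, giving $v = - e^{- \frac{x^{2}}{2}}$. The boundary term vanishes and
$$\int_{-\infty}^{\infty} x \sin(b x)\, e^{- \frac{x^{2}}{2}}\, dx = b \int_{-\infty}^{\infty} \cos(b x)\, e^{- \frac{x^{2}}{2}}\, dx,$$
so $I'(b) = - b\, I(b)$.

This is a separable first-order ODE; solving with the initial condition $I(0) = \int_{-\infty}^{\infty} 6 e^{- \frac{x^{2}}{2}}\,dx = 6 \sqrt{2} \sqrt{\pi}$ gives
$$I(b) = 6 \sqrt{2} \sqrt{\pi} e^{- \frac{b^{2}}{2}}.$$

Setting $b = \frac{7}{6}$:
$$I = \frac{6 \sqrt{2} \sqrt{\pi}}{e^{\frac{49}{72}}}.$$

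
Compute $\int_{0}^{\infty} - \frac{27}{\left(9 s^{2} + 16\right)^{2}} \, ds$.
$- \frac{9 \pi}{256}$

Recall the elementary integral
$$J(a) = \int_{0}^{\infty} - \frac{1}{3 \left(a^{2} + s^{2}\right)} \, ds = - \frac{\pi}{6 a}.$$

Differentiating under the integral sign with respect to $a$,
$$\frac{dJ}{da} = \int_{0}^{\infty} \frac{2 a}{3 \left(a^{2} + s^{2}\right)^{2}} \, ds = \frac{\pi}{6 a^{2}},$$
so $\int_{0}^{\infty} - \frac{1}{3 \left(a^{2} + s^{2}\right)^{2}} \, ds = - \frac{\pi}{12 a^{3}}$.

Setting $a = \frac{4}{3}$:
$$I = - \frac{9 \pi}{256}.$$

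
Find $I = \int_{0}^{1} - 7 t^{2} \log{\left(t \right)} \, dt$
$\frac{7}{9}$

Begin with the known integral
$$J(a) = \int_{0}^{1} - 7 t^{a} \, dt = - \frac{7}{a + 1}.$$

Differentiating under the integral sign brings down a factor of $\ln t$:
$$\frac{dJ}{da} = \int_{0}^{1} - 7 t^{a} \log{\left(t \right)} \, dt = \frac{7}{\left(a + 1\right)^{2}}.$$

The integral on the left is $I$, so $I = \frac{7}{\left(a + 1\right)^{2}}$.

Setting $a = 2$:
$$I = \frac{7}{9}.$$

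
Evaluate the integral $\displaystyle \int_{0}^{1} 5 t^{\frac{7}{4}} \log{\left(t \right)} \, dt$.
$- \frac{80}{121}$

Begin with the known integral
$$J(a) = \int_{0}^{1} 5 t^{a} \, dt = \frac{5}{a + 1}.$$

Differentiating under the integral sign brings down a factor of $\ln t$:
$$\frac{dJ}{da} = \int_{0}^{1} 5 t^{a} \log{\left(t \right)} \, dt = - \frac{5}{\left(a + 1\right)^{2}}.$$

The integral on the left is $I$, so $I = - \frac{5}{\left(a + 1\right)^{2}}$.

Setting $a = \frac{7}{4}$:
$$I = - \frac{80}{121}.$$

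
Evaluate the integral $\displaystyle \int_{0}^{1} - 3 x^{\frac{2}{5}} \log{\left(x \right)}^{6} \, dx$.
$- \frac{168750000}{823543}$

Consider the simpler parametrised integral
$$J(a) = \int_{0}^{1} - 3 x^{a} \, dx = - \frac{3}{a + 1}.$$

Differentiating under the integral sign brings down a factor of $\ln x$:
$$\frac{dJ}{da} = \int_{0}^{1} - 3 x^{a} \log{\left(x \right)} \, dx = \frac{3}{\left(a + 1\right)^{2}}.$$

Repeating $6$ times in total — each differentiation brings down another $\ln x$ — gives
$$\frac{d^{6}J}{da^{6}} = \int_{0}^{1} - 3 x^{a} \log{\left(x \right)}^{6} \, dx = - \frac{2160}{\left(a + 1\right)^{7}},$$
and the integrand here is exactly the target integrand, so $I = - \frac{2160}{\left(a + 1\right)^{7}}$.

Setting $a = \frac{2}{5}$:
$$I = - \frac{168750000}{823543}.$$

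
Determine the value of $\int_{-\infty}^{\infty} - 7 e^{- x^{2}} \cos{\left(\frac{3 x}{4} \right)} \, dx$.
$- \frac{7 \sqrt{\pi}}{e^{\frac{9}{64}}}$

Define $I(b) = \int_{-\infty}^{\infty} - 7 e^{- x^{2}} \cos{\left(b x \right)} \, dx$.

Differentiating under the integral sign,
$$I'(b) = \int_{-\infty}^{\infty} 7 x e^{- x^{2}} \sin{\left(b x \right)} \, dx.$$

Integrate $\int_{-\infty}^{\infty} x \sin(b x)\, e^{- x^{2}}\, dx$ by parts with $u = \sin(b x)$ and $dv = x\, e^{- x^{2}}\, dx$, giving $v = - \frac{e^{- x^{2}}}{2}$. The boundary term vanishes and
$$\int_{-\infty}^{\infty} x \sin(b x)\, e^{- x^{2}}\, dx = \frac{b}{2} \int_{-\infty}^{\infty} \cos(b x)\, e^{- x^{2}}\, dx,$$
so $I'(b) = - \frac{b}{2}\, I(b)$.

This is a separable first-order ODE; solving with the initial condition $I(0) = \int_{-\infty}^{\infty} - 7 e^{- x^{2}}\,dx = - 7 \sqrt{\pi}$ gives
$$I(b) = - 7 \sqrt{\pi} e^{- \frac{b^{2}}{4}}.$$

Setting $b = \frac{3}{4}$:
$$I = - \frac{7 \sqrt{\pi}}{e^{\frac{9}{64}}}.$$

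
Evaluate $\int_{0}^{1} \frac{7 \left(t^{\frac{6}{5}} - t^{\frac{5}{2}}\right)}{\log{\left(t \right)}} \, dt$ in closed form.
$- \log{\left(\frac{64339296875}{2494357888} \right)}$

Introduce a parameter $a$ in the exponent: let $I(a) = \int_{0}^{1} \frac{7 \left(t^{\frac{6}{5}} - t^{a}\right)}{\log{\left(t \right)}} \, dt$.

Since $\dfrac{\partial}{\partial a}\,t^{a} = t^{a} \ln t$, the $\ln t$ in the denominator cancels and
$$\frac{dI}{da} = \int_{0}^{1} -7 t^{a} \, dt = -7 \left[\frac{t^{a+1}}{a+1}\right]_0^1 = - \frac{7}{a + 1}.$$

Integrating with respect to $a$ gives $I(a) = - \log{\left(\frac{78125 \left(a + 1\right)^{7}}{19487171} \right)} + C$.

At $a = \frac{6}{5}$ the integrand is identically $0$, so $I(\frac{6}{5}) = 0$. The closed form gives $0$, hence $C = 0$.

Setting $a = \frac{5}{2}$:
$$I = - \log{\left(\frac{64339296875}{2494357888} \right)}.$$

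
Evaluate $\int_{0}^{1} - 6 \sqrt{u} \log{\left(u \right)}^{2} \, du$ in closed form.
$- \frac{32}{9}$

Start from the elementary integral
$$J(a) = \int_{0}^{1} - 6 u^{a} \, du = - \frac{6}{a + 1}.$$

Differentiating under the integral sign brings down a factor of $\ln u$:
$$\frac{dJ}{da} = \int_{0}^{1} - 6 u^{a} \log{\left(u \right)} \, du = \frac{6}{\left(a + 1\right)^{2}}.$$

Repeating twice in total — each differentiation brings down another $\ln u$ — gives
$$\frac{d^{2}J}{da^{2}} = \int_{0}^{1} - 6 u^{a} \log{\left(u \right)}^{2} \, du = - \frac{12}{\left(a + 1\right)^{3}},$$
and the integrand here is exactly the target integrand, so $I = - \frac{12}{\left(a + 1\right)^{3}}$.

Setting $a = \frac{1}{2}$:
$$I = - \frac{32}{9}.$$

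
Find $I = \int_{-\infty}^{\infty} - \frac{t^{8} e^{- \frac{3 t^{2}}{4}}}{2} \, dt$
$- \frac{560 \sqrt{3} \sqrt{\pi}}{81}$

Consider the simpler parametrised integral
$$J(a) = \int_{-\infty}^{\infty} - \frac{e^{- a t^{2}}}{2} \, dt = - \frac{\sqrt{\pi}}{2 \sqrt{a}}.$$

Differentiating under the integral sign brings down a factor of $(-t^2)$:
$$\frac{dJ}{da} = \int_{-\infty}^{\infty} \frac{t^{2} e^{- a t^{2}}}{2} \, dt = \frac{\sqrt{\pi}}{4 a^{\frac{3}{2}}}.$$

Repeating $4$ times in total — each differentiation brings down another $(-t^2)$ — gives
$$\frac{d^{4}J}{da^{4}} = \int_{-\infty}^{\infty} - \frac{t^{8} e^{- a t^{2}}}{2} \, dt = - \frac{105 \sqrt{\pi}}{32 a^{\frac{9}{2}}},$$
and the integrand here is exactly the target integrand, so $I = - \frac{105 \sqrt{\pi}}{32 a^{\frac{9}{2}}}$.

Setting $a = \frac{3}{4}$:
$$I = - \frac{560 \sqrt{3} \sqrt{\pi}}{81}.$$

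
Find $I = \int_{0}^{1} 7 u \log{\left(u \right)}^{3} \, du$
$- \frac{21}{8}$

Start from the elementary integral
$$J(a) = \int_{0}^{1} 7 u^{a} \, du = \frac{7}{a + 1}.$$

Differentiating under the integral sign brings down a factor of $\ln u$:
$$\frac{dJ}{da} = \int_{0}^{1} 7 u^{a} \log{\left(u \right)} \, du = - \frac{7}{\left(a + 1\right)^{2}}.$$

Repeating $3$ times in total — each differentiation brings down another $\ln u$ — gives
$$\frac{d^{3}J}{da^{3}} = \int_{0}^{1} 7 u^{a} \log{\left(u \right)}^{3} \, du = - \frac{42}{\left(a + 1\right)^{4}},$$
and the integrand here is exactly the target integrand, so $I = - \frac{42}{\left(a + 1\right)^{4}}$.

Setting $a = 1$:
$$I = - \frac{21}{8}.$$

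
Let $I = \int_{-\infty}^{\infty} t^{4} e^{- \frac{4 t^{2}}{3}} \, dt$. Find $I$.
$\frac{27 \sqrt{3} \sqrt{\pi}}{128}$

Consider the simpler parametrised integral
$$J(a) = \int_{-\infty}^{\infty} e^{- a t^{2}} \, dt = \frac{\sqrt{\pi}}{\sqrt{a}}.$$

Differentiating under the integral sign brings down a factor of $(-t^2)$:
$$\frac{dJ}{da} = \int_{-\infty}^{\infty} - t^{2} e^{- a t^{2}} \, dt = - \frac{\sqrt{\pi}}{2 a^{\frac{3}{2}}}.$$

Repeating twice in total — each differentiation brings down another $(-t^2)$ — gives
$$\frac{d^{2}J}{da^{2}} = \int_{-\infty}^{\infty} t^{4} e^{- a t^{2}} \, dt = \frac{3 \sqrt{\pi}}{4 a^{\frac{5}{2}}},$$
and the integrand here is exactly the target integrand, so $I = \frac{3 \sqrt{\pi}}{4 a^{\frac{5}{2}}}$.

Setting $a = \frac{4}{3}$:
$$I = \frac{27 \sqrt{3} \sqrt{\pi}}{128}.$$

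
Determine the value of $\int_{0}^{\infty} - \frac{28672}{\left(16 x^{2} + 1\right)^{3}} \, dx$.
$- 1344 \pi$

Recall the elementary integral
$$J(a) = \int_{0}^{\infty} - \frac{7}{a^{2} + x^{2}} \, dx = - \frac{7 \pi}{2 a}.$$

Differentiating under the integral sign with respect to $a$,
$$\frac{dJ}{da} = \int_{0}^{\infty} \frac{14 a}{\left(a^{2} + x^{2}\right)^{2}} \, dx = \frac{7 \pi}{2 a^{2}},$$
so $\int_{0}^{\infty} - \frac{7}{\left(a^{2} + x^{2}\right)^{2}} \, dx = - \frac{7 \pi}{4 a^{3}}$.

Repeating — each differentiation of $1/(x^2+a^2)^j$ produces $-2ja/(x^2+a^2)^{j+1}$ — and dividing through by $-2ja$ at each step yields, after $2$ differentiations in total,
$$\int_{0}^{\infty} - \frac{7}{\left(a^{2} + x^{2}\right)^{3}} \, dx = - \frac{21 \pi}{16 a^{5}}.$$

Setting $a = \frac{1}{4}$:
$$I = - 1344 \pi.$$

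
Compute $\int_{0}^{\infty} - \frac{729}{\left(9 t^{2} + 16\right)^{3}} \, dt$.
$- \frac{729 \pi}{16384}$

Start from the standard arctangent integral
$$J(a) = \int_{0}^{\infty} - \frac{1}{a^{2} + t^{2}} \, dt = - \frac{\pi}{2 a}.$$

Differentiating under the integral sign with respect to $a$,
$$\frac{dJ}{da} = \int_{0}^{\infty} \frac{2 a}{\left(a^{2} + t^{2}\right)^{2}} \, dt = \frac{\pi}{2 a^{2}},$$
so $\int_{0}^{\infty} - \frac{1}{\left(a^{2} + t^{2}\right)^{2}} \, dt = - \frac{\pi}{4 a^{3}}$.

Repeating — each differentiation of $1/(t^2+a^2)^j$ produces $-2ja/(t^2+a^2)^{j+1}$ — and dividing through by $-2ja$ at each step yields, after $2$ differentiations in total,
$$\int_{0}^{\infty} - \frac{1}{\left(a^{2} + t^{2}\right)^{3}} \, dt = - \frac{3 \pi}{16 a^{5}}.$$

Setting $a = \frac{4}{3}$:
$$I = - \frac{729 \pi}{16384}.$$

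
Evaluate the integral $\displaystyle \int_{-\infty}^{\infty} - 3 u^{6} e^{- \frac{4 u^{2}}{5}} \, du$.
$- \frac{5625 \sqrt{5} \sqrt{\pi}}{1024}$

Consider the simpler parametrised integral
$$J(a) = \int_{-\infty}^{\infty} - 3 e^{- a u^{2}} \, du = - \frac{3 \sqrt{\pi}}{\sqrt{a}}.$$

Differentiating under the integral sign brings down a factor of $(-u^2)$:
$$\frac{dJ}{da} = \int_{-\infty}^{\infty} 3 u^{2} e^{- a u^{2}} \, du = \frac{3 \sqrt{\pi}}{2 a^{\frac{3}{2}}}.$$

Repeating $3$ times in total — each differentiation brings down another $(-u^2)$ — gives
$$\frac{d^{3}J}{da^{3}} = \int_{-\infty}^{\infty} 3 u^{6} e^{- a u^{2}} \, du = \frac{45 \sqrt{\pi}}{8 a^{\frac{7}{2}}},$$
and the integrand here is $(-1)^{3}$ times the target integrand, so $I = (-1)^{3}\,\frac{d^{3}J}{da^{3}} = - \frac{45 \sqrt{\pi}}{8 a^{\frac{7}{2}}}$.

Setting $a = \frac{4}{5}$:
$$I = - \frac{5625 \sqrt{5} \sqrt{\pi}}{1024}.$$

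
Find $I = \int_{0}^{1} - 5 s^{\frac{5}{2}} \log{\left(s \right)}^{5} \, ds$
$\frac{38400}{117649}$

Consider the simpler parametrised integral
$$J(a) = \int_{0}^{1} - 5 s^{a} \, ds = - \frac{5}{a + 1}.$$

Differentiating under the integral sign brings down a factor of $\ln s$:
$$\frac{dJ}{da} = \int_{0}^{1} - 5 s^{a} \log{\left(s \right)} \, ds = \frac{5}{\left(a + 1\right)^{2}}.$$

Repeating $5$ times in total — each differentiation brings down another $\ln s$ — gives
$$\frac{d^{5}J}{da^{5}} = \int_{0}^{1} - 5 s^{a} \log{\left(s \right)}^{5} \, ds = \frac{600}{\left(a + 1\right)^{6}},$$
and the integrand here is exactly the target integrand, so $I = \frac{600}{\left(a + 1\right)^{6}}$.

Setting $a = \frac{5}{2}$:
$$I = \frac{38400}{117649}.$$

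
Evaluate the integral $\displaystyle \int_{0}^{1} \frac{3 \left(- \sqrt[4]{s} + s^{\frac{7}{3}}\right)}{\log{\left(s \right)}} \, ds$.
$- \log{\left(\frac{27}{512} \right)}$

Introduce a parameter $a$ in the exponent: let $I(a) = \int_{0}^{1} \frac{3 \left(s^{\frac{7}{3}} - s^{a}\right)}{\log{\left(s \right)}} \, ds$.

Since $\dfrac{\partial}{\partial a}\,s^{a} = s^{a} \ln s$, the $\ln s$ in the denominator cancels and
$$\frac{dI}{da} = \int_{0}^{1} -3 s^{a} \, ds = -3 \left[\frac{s^{a+1}}{a+1}\right]_0^1 = - \frac{3}{a + 1}.$$

Integrating with respect to $a$ gives $I(a) = - \log{\left(\frac{27 \left(a + 1\right)^{3}}{1000} \right)} + C$.

At $a = \frac{7}{3}$ the integrand is identically $0$, so $I(\frac{7}{3}) = 0$. The closed form gives $0$, hence $C = 0$.

Setting $a = \frac{1}{4}$:
$$I = - \log{\left(\frac{27}{512} \right)}.$$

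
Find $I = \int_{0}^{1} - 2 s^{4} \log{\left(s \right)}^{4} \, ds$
$- \frac{48}{3125}$

Begin with the known integral
$$J(a) = \int_{0}^{1} - 2 s^{a} \, ds = - \frac{2}{a + 1}.$$

Differentiating under the integral sign brings down a factor of $\ln s$:
$$\frac{dJ}{da} = \int_{0}^{1} - 2 s^{a} \log{\left(s \right)} \, ds = \frac{2}{\left(a + 1\right)^{2}}.$$

Repeating $4$ times in total — each differentiation brings down another $\ln s$ — gives
$$\frac{d^{4}J}{da^{4}} = \int_{0}^{1} - 2 s^{a} \log{\left(s \right)}^{4} \, ds = - \frac{48}{\left(a + 1\right)^{5}},$$
and the integrand here is exactly the target integrand, so $I = - \frac{48}{\left(a + 1\right)^{5}}$.

Setting $a = 4$:
$$I = - \frac{48}{3125}.$$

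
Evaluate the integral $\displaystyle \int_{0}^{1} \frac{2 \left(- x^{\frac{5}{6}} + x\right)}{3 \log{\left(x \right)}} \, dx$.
$\log{\left(\frac{2 \sqrt[3]{198}}{11} \right)}$

Consider the one-parameter family: let $I(a) = \int_{0}^{1} \frac{2 \left(- x^{\frac{5}{6}} + x^{a}\right)}{3 \log{\left(x \right)}} \, dx$.

Since $\dfrac{\partial}{\partial a}\,x^{a} = x^{a} \ln x$, the $\ln x$ in the denominator cancels and
$$\frac{dI}{da} = \int_{0}^{1} \frac{2}{3} x^{a} \, dx = \frac{2}{3} \left[\frac{x^{a+1}}{a+1}\right]_0^1 = \frac{2}{3 \left(a + 1\right)}.$$

Integrating with respect to $a$ gives $I(a) = \log{\left(\frac{\sqrt[3]{11} \cdot 6^{\frac{2}{3}} \left(a + 1\right)^{\frac{2}{3}}}{11} \right)} + C$.

At $a = \frac{5}{6}$ the integrand is identically $0$, so $I(\frac{5}{6}) = 0$. The closed form gives $0$, hence $C = 0$.

Setting $a = 1$:
$$I = \log{\left(\frac{2 \sqrt[3]{198}}{11} \right)}.$$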